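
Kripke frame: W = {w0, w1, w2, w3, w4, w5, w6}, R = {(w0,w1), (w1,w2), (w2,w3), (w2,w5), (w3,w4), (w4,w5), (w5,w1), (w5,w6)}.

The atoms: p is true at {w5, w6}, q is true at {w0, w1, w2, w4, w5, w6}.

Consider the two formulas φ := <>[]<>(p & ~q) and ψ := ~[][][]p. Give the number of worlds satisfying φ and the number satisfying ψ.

For <>[]<>(p & ~q):
w0: successors {w1}; []<>(p & ~q) there: w1:F. ✗
w1: successors {w2}; []<>(p & ~q) there: w2:F. ✗
w2: successors {w3, w5}; []<>(p & ~q) there: w3:F, w5:F. ✗
w3: successors {w4}; []<>(p & ~q) there: w4:F. ✗
w4: successors {w5}; []<>(p & ~q) there: w5:F. ✗
w5: successors {w1, w6}; []<>(p & ~q) there: w1:F, w6:T. ✓
w6: no successors, so <>[]<>(p & ~q) fails. ✗
— 1 world.
For ~[][][]p:
w0: [][][]p is F. ✓
w1: [][][]p is F. ✓
w2: [][][]p is F. ✓
w3: [][][]p is F. ✓
w4: [][][]p is F. ✓
w5: [][][]p is F. ✓
w6: [][][]p is T. ✗
— 6 worlds.

1 and 6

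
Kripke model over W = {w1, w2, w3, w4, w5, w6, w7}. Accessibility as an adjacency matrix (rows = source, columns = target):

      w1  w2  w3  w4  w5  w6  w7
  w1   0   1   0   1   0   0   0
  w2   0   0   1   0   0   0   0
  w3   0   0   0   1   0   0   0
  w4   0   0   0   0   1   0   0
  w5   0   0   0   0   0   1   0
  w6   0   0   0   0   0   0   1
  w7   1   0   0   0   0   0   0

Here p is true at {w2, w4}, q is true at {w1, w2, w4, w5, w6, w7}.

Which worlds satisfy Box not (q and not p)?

{w1, w2, w3}

w1: successors {w2, w4}; not (q and not p) there: w2:T, w4:T. ✓
w2: successors {w3}; not (q and not p) there: w3:T. ✓
w3: successors {w4}; not (q and not p) there: w4:T. ✓
w4: successors {w5}; not (q and not p) there: w5:F. ✗
w5: successors {w6}; not (q and not p) there: w6:F. ✗
w6: successors {w7}; not (q and not p) there: w7:F. ✗
w7: successors {w1}; not (q and not p) there: w1:F. ✗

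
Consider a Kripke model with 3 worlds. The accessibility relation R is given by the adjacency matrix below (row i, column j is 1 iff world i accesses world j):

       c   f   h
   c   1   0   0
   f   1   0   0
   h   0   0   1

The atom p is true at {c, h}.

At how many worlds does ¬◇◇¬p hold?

c: ◇◇¬p is F. ✓
f: ◇◇¬p is F. ✓
h: ◇◇¬p is F. ✓
Satisfying worlds: {c, f, h}.

3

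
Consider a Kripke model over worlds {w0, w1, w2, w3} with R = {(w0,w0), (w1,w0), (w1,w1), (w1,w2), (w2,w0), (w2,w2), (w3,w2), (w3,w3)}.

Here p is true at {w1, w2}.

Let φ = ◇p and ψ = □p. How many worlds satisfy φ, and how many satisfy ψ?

For ◇p:
w0: successors {w0}; p there: w0:F. ✗
w1: successors {w0, w1, w2}; p there: w0:F, w1:T, w2:T. ✓
w2: successors {w0, w2}; p there: w0:F, w2:T. ✓
w3: successors {w2, w3}; p there: w2:T, w3:F. ✓
— 3 worlds.
For □p:
w0: successors {w0}; p there: w0:F. ✗
w1: successors {w0, w1, w2}; p there: w0:F, w1:T, w2:T. ✗
w2: successors {w0, w2}; p there: w0:F, w2:T. ✗
w3: successors {w2, w3}; p there: w2:T, w3:F. ✗
— 0 worlds.

3 and 0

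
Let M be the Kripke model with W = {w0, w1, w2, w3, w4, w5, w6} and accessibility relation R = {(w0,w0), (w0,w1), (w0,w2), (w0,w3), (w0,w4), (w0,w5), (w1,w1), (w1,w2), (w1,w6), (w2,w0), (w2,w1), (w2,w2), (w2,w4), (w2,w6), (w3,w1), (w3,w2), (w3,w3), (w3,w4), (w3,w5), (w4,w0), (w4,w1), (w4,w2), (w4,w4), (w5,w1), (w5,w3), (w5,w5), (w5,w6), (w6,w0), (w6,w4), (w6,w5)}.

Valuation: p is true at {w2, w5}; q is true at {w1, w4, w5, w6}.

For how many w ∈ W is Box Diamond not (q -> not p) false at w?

7

w0: successors {w0, w1, w2, w3, w4, w5}; Diamond not (q -> not p) there: w0:T, w1:F, w2:F, w3:T, w4:F, w5:T. ✗
w1: successors {w1, w2, w6}; Diamond not (q -> not p) there: w1:F, w2:F, w6:T. ✗
w2: successors {w0, w1, w2, w4, w6}; Diamond not (q -> not p) there: w0:T, w1:F, w2:F, w4:F, w6:T. ✗
w3: successors {w1, w2, w3, w4, w5}; Diamond not (q -> not p) there: w1:F, w2:F, w3:T, w4:F, w5:T. ✗
w4: successors {w0, w1, w2, w4}; Diamond not (q -> not p) there: w0:T, w1:F, w2:F, w4:F. ✗
w5: successors {w1, w3, w5, w6}; Diamond not (q -> not p) there: w1:F, w3:T, w5:T, w6:T. ✗
w6: successors {w0, w4, w5}; Diamond not (q -> not p) there: w0:T, w4:F, w5:T. ✗
Satisfying worlds: ∅.
So Box Diamond not (q -> not p) fails at the other 7 worlds.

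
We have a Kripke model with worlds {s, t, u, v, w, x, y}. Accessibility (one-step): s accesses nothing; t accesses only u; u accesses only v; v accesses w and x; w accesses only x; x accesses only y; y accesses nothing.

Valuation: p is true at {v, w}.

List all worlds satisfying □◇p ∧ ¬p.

{s, t, u, y}

s: □◇p is T, ¬p is T. ✓
t: □◇p is T, ¬p is T. ✓
u: □◇p is T, ¬p is T. ✓
v: □◇p is F, ¬p is F. ✗
w: □◇p is F, ¬p is F. ✗
x: □◇p is F, ¬p is T. ✗
y: □◇p is T, ¬p is T. ✓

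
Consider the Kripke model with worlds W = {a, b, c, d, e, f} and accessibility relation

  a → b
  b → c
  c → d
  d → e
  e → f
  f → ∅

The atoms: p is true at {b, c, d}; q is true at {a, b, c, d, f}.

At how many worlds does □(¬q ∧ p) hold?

a: successors {b}; ¬q ∧ p there: b:F. ✗
b: successors {c}; ¬q ∧ p there: c:F. ✗
c: successors {d}; ¬q ∧ p there: d:F. ✗
d: successors {e}; ¬q ∧ p there: e:F. ✗
e: successors {f}; ¬q ∧ p there: f:F. ✗
f: no successors, so □(¬q ∧ p) holds vacuously. ✓
Satisfying worlds: {f}.

1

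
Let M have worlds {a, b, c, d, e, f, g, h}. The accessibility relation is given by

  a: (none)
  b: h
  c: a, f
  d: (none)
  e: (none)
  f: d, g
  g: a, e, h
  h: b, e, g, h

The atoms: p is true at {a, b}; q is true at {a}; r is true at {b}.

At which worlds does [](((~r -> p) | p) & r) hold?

{a, d, e}

a: no successors, so [](((~r -> p) | p) & r) holds vacuously. ✓
b: successors {h}; ((~r -> p) | p) & r there: h:F. ✗
c: successors {a, f}; ((~r -> p) | p) & r there: a:F, f:F. ✗
d: no successors, so [](((~r -> p) | p) & r) holds vacuously. ✓
e: no successors, so [](((~r -> p) | p) & r) holds vacuously. ✓
f: successors {d, g}; ((~r -> p) | p) & r there: d:F, g:F. ✗
g: successors {a, e, h}; ((~r -> p) | p) & r there: a:F, e:F, h:F. ✗
h: successors {b, e, g, h}; ((~r -> p) | p) & r there: b:T, e:F, g:F, h:F. ✗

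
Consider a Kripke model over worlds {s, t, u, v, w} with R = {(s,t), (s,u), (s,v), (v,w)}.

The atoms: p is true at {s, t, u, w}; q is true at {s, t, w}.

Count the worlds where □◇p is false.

s: successors {t, u, v}; ◇p there: t:F, u:F, v:T. ✗
t: no successors, so □◇p holds vacuously. ✓
u: no successors, so □◇p holds vacuously. ✓
v: successors {w}; ◇p there: w:F. ✗
w: no successors, so □◇p holds vacuously. ✓
Satisfying worlds: {t, u, w}.
So □◇p fails at the other 2 worlds.

2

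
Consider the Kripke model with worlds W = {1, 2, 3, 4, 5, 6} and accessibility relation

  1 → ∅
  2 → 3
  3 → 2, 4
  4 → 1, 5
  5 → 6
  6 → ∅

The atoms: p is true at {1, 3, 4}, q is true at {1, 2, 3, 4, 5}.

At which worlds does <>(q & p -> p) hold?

1: no successors, so <>(q & p -> p) fails. ✗
2: successors {3}; q & p -> p there: 3:T. ✓
3: successors {2, 4}; q & p -> p there: 2:T, 4:T. ✓
4: successors {1, 5}; q & p -> p there: 1:T, 5:T. ✓
5: successors {6}; q & p -> p there: 6:T. ✓
6: no successors, so <>(q & p -> p) fails. ✗

{2, 3, 4, 5}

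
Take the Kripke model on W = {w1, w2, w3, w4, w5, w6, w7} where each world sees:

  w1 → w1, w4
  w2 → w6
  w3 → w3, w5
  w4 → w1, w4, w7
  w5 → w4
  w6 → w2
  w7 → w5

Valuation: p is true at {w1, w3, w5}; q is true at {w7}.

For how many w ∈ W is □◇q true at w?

w1: successors {w1, w4}; ◇q there: w1:F, w4:T. ✗
w2: successors {w6}; ◇q there: w6:F. ✗
w3: successors {w3, w5}; ◇q there: w3:F, w5:F. ✗
w4: successors {w1, w4, w7}; ◇q there: w1:F, w4:T, w7:F. ✗
w5: successors {w4}; ◇q there: w4:T. ✓
w6: successors {w2}; ◇q there: w2:F. ✗
w7: successors {w5}; ◇q there: w5:F. ✗
Satisfying worlds: {w5}.

1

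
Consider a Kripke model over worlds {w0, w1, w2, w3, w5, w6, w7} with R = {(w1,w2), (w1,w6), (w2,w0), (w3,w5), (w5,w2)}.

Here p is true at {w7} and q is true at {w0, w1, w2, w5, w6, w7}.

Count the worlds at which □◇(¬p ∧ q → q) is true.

5

w0: no successors, so □◇(¬p ∧ q → q) holds vacuously. ✓
w1: successors {w2, w6}; ◇(¬p ∧ q → q) there: w2:T, w6:F. ✗
w2: successors {w0}; ◇(¬p ∧ q → q) there: w0:F. ✗
w3: successors {w5}; ◇(¬p ∧ q → q) there: w5:T. ✓
w5: successors {w2}; ◇(¬p ∧ q → q) there: w2:T. ✓
w6: no successors, so □◇(¬p ∧ q → q) holds vacuously. ✓
w7: no successors, so □◇(¬p ∧ q → q) holds vacuously. ✓
Satisfying worlds: {w0, w3, w5, w6, w7}.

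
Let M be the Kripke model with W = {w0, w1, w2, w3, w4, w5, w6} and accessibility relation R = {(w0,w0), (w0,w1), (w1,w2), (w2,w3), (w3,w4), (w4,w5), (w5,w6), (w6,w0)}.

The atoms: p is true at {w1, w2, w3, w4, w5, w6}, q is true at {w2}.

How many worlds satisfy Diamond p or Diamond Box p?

6

w0: Diamond p is T, Diamond Box p is T. ✓
w1: Diamond p is T, Diamond Box p is T. ✓
w2: Diamond p is T, Diamond Box p is T. ✓
w3: Diamond p is T, Diamond Box p is T. ✓
w4: Diamond p is T, Diamond Box p is T. ✓
w5: Diamond p is T, Diamond Box p is F. ✓
w6: Diamond p is F, Diamond Box p is F. ✗
Satisfying worlds: {w0, w1, w2, w3, w4, w5}.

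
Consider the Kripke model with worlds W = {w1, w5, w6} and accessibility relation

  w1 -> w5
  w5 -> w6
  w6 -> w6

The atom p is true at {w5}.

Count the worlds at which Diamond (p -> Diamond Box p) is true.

w1: successors {w5}; p -> Diamond Box p there: w5:F. ✗
w5: successors {w6}; p -> Diamond Box p there: w6:T. ✓
w6: successors {w6}; p -> Diamond Box p there: w6:T. ✓
Satisfying worlds: {w5, w6}.

2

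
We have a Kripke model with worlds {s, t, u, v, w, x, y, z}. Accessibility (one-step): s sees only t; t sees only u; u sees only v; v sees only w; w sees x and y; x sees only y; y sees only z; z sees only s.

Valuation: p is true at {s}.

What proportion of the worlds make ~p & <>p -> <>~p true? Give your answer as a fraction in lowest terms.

7/8

s: ~p & <>p is F, <>~p is T. ✓
t: ~p & <>p is F, <>~p is T. ✓
u: ~p & <>p is F, <>~p is T. ✓
v: ~p & <>p is F, <>~p is T. ✓
w: ~p & <>p is F, <>~p is T. ✓
x: ~p & <>p is F, <>~p is T. ✓
y: ~p & <>p is F, <>~p is T. ✓
z: ~p & <>p is T, <>~p is F. ✗
That's 7 of 8 worlds, so 7/8.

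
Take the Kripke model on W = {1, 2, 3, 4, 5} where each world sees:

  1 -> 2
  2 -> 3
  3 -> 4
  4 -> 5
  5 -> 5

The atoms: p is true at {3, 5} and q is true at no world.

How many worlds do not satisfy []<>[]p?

1

1: successors {2}; <>[]p there: 2:F. ✗
2: successors {3}; <>[]p there: 3:T. ✓
3: successors {4}; <>[]p there: 4:T. ✓
4: successors {5}; <>[]p there: 5:T. ✓
5: successors {5}; <>[]p there: 5:T. ✓
Satisfying worlds: {2, 3, 4, 5}.
So []<>[]p fails at the other 1 world.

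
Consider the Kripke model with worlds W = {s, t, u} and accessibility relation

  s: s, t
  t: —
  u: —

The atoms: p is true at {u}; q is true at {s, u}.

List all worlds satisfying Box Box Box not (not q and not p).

{t, u}

s: successors {s, t}; Box Box not (not q and not p) there: s:F, t:T. ✗
t: no successors, so Box Box Box not (not q and not p) holds vacuously. ✓
u: no successors, so Box Box Box not (not q and not p) holds vacuously. ✓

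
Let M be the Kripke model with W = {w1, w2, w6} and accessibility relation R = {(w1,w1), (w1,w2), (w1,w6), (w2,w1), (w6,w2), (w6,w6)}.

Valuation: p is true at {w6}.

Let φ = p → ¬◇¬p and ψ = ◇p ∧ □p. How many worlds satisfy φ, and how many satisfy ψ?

2 and 0

For p → ¬◇¬p:
w1: p is F, ¬◇¬p is F. ✓
w2: p is F, ¬◇¬p is F. ✓
w6: p is T, ¬◇¬p is F. ✗
— 2 worlds.
For ◇p ∧ □p:
w1: ◇p is T, □p is F. ✗
w2: ◇p is F, □p is F. ✗
w6: ◇p is T, □p is F. ✗
— 0 worlds.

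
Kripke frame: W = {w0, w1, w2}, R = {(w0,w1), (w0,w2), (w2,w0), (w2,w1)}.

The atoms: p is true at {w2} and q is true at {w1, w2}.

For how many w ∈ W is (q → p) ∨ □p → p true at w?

w0: (q → p) ∨ □p is T, p is F. ✗
w1: (q → p) ∨ □p is T, p is F. ✗
w2: (q → p) ∨ □p is T, p is T. ✓
Satisfying worlds: {w2}.

1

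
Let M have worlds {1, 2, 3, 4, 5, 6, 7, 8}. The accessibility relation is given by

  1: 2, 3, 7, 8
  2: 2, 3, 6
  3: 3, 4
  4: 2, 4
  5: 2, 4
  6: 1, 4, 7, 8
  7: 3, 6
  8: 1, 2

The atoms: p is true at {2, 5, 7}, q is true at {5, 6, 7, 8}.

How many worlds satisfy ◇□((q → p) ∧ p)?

1: successors {2, 3, 7, 8}; □((q → p) ∧ p) there: 2:F, 3:F, 7:F, 8:F. ✗
2: successors {2, 3, 6}; □((q → p) ∧ p) there: 2:F, 3:F, 6:F. ✗
3: successors {3, 4}; □((q → p) ∧ p) there: 3:F, 4:F. ✗
4: successors {2, 4}; □((q → p) ∧ p) there: 2:F, 4:F. ✗
5: successors {2, 4}; □((q → p) ∧ p) there: 2:F, 4:F. ✗
6: successors {1, 4, 7, 8}; □((q → p) ∧ p) there: 1:F, 4:F, 7:F, 8:F. ✗
7: successors {3, 6}; □((q → p) ∧ p) there: 3:F, 6:F. ✗
8: successors {1, 2}; □((q → p) ∧ p) there: 1:F, 2:F. ✗
Satisfying worlds: ∅.

0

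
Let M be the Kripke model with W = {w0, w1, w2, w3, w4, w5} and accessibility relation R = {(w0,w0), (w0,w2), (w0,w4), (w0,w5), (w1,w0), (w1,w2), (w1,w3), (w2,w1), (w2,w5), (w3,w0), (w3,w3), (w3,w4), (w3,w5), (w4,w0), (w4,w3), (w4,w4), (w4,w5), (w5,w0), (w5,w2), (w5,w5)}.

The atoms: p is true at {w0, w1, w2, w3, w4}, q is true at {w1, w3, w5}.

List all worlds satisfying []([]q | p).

w0: successors {w0, w2, w4, w5}; []q | p there: w0:T, w2:T, w4:T, w5:F. ✗
w1: successors {w0, w2, w3}; []q | p there: w0:T, w2:T, w3:T. ✓
w2: successors {w1, w5}; []q | p there: w1:T, w5:F. ✗
w3: successors {w0, w3, w4, w5}; []q | p there: w0:T, w3:T, w4:T, w5:F. ✗
w4: successors {w0, w3, w4, w5}; []q | p there: w0:T, w3:T, w4:T, w5:F. ✗
w5: successors {w0, w2, w5}; []q | p there: w0:T, w2:T, w5:F. ✗

{w1}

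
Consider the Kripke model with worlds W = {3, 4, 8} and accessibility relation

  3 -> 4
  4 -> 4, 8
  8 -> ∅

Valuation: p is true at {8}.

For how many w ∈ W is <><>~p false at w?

1

3: successors {4}; <>~p there: 4:T. ✓
4: successors {4, 8}; <>~p there: 4:T, 8:F. ✓
8: no successors, so <><>~p fails. ✗
Satisfying worlds: {3, 4}.
So <><>~p fails at the other 1 world.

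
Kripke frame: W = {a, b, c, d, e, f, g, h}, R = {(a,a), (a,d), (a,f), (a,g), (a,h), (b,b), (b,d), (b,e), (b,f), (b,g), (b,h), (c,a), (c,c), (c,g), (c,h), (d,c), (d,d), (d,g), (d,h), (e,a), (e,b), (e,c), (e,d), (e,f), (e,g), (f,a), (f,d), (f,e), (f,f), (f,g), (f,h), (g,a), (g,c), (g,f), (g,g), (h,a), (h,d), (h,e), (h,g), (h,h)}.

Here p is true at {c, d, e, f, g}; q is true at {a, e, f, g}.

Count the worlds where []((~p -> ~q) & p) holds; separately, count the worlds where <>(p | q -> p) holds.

0 and 8

For []((~p -> ~q) & p):
a: successors {a, d, f, g, h}; (~p -> ~q) & p there: a:F, d:T, f:T, g:T, h:F. ✗
b: successors {b, d, e, f, g, h}; (~p -> ~q) & p there: b:F, d:T, e:T, f:T, g:T, h:F. ✗
c: successors {a, c, g, h}; (~p -> ~q) & p there: a:F, c:T, g:T, h:F. ✗
d: successors {c, d, g, h}; (~p -> ~q) & p there: c:T, d:T, g:T, h:F. ✗
e: successors {a, b, c, d, f, g}; (~p -> ~q) & p there: a:F, b:F, c:T, d:T, f:T, g:T. ✗
f: successors {a, d, e, f, g, h}; (~p -> ~q) & p there: a:F, d:T, e:T, f:T, g:T, h:F. ✗
g: successors {a, c, f, g}; (~p -> ~q) & p there: a:F, c:T, f:T, g:T. ✗
h: successors {a, d, e, g, h}; (~p -> ~q) & p there: a:F, d:T, e:T, g:T, h:F. ✗
— 0 worlds.
For <>(p | q -> p):
a: successors {a, d, f, g, h}; p | q -> p there: a:F, d:T, f:T, g:T, h:T. ✓
b: successors {b, d, e, f, g, h}; p | q -> p there: b:T, d:T, e:T, f:T, g:T, h:T. ✓
c: successors {a, c, g, h}; p | q -> p there: a:F, c:T, g:T, h:T. ✓
d: successors {c, d, g, h}; p | q -> p there: c:T, d:T, g:T, h:T. ✓
e: successors {a, b, c, d, f, g}; p | q -> p there: a:F, b:T, c:T, d:T, f:T, g:T. ✓
f: successors {a, d, e, f, g, h}; p | q -> p there: a:F, d:T, e:T, f:T, g:T, h:T. ✓
g: successors {a, c, f, g}; p | q -> p there: a:F, c:T, f:T, g:T. ✓
h: successors {a, d, e, g, h}; p | q -> p there: a:F, d:T, e:T, g:T, h:T. ✓
— 8 worlds.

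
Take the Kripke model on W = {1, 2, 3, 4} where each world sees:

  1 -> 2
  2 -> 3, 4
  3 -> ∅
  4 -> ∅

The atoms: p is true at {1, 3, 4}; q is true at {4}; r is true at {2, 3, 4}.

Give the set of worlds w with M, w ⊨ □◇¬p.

1: successors {2}; ◇¬p there: 2:F. ✗
2: successors {3, 4}; ◇¬p there: 3:F, 4:F. ✗
3: no successors, so □◇¬p holds vacuously. ✓
4: no successors, so □◇¬p holds vacuously. ✓

{3, 4}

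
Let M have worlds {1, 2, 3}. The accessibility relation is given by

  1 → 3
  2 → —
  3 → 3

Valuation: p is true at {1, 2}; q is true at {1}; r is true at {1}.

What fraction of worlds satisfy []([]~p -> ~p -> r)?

1/3

1: successors {3}; []~p -> ~p -> r there: 3:F. ✗
2: no successors, so []([]~p -> ~p -> r) holds vacuously. ✓
3: successors {3}; []~p -> ~p -> r there: 3:F. ✗
That's 1 of 3 worlds, so 1/3.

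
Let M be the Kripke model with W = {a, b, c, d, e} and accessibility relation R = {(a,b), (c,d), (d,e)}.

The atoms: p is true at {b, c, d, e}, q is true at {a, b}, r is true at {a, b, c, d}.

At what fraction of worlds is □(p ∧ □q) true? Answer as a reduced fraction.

4/5

a: successors {b}; p ∧ □q there: b:T. ✓
b: no successors, so □(p ∧ □q) holds vacuously. ✓
c: successors {d}; p ∧ □q there: d:F. ✗
d: successors {e}; p ∧ □q there: e:T. ✓
e: no successors, so □(p ∧ □q) holds vacuously. ✓
That's 4 of 5 worlds, so 4/5.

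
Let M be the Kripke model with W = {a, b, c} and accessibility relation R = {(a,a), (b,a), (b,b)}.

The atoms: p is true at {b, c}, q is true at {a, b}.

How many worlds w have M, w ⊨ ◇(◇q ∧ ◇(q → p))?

a: successors {a}; ◇q ∧ ◇(q → p) there: a:F. ✗
b: successors {a, b}; ◇q ∧ ◇(q → p) there: a:F, b:T. ✓
c: no successors, so ◇(◇q ∧ ◇(q → p)) fails. ✗
Satisfying worlds: {b}.

1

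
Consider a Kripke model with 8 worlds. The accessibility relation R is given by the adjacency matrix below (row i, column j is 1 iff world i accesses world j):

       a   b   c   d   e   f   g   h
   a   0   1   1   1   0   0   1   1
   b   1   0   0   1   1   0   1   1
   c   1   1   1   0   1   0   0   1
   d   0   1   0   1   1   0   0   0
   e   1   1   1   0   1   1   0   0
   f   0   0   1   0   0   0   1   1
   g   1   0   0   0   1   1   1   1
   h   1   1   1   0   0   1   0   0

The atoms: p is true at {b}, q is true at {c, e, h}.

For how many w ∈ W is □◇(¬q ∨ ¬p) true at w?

8

a: successors {b, c, d, g, h}; ◇(¬q ∨ ¬p) there: b:T, c:T, d:T, g:T, h:T. ✓
b: successors {a, d, e, g, h}; ◇(¬q ∨ ¬p) there: a:T, d:T, e:T, g:T, h:T. ✓
c: successors {a, b, c, e, h}; ◇(¬q ∨ ¬p) there: a:T, b:T, c:T, e:T, h:T. ✓
d: successors {b, d, e}; ◇(¬q ∨ ¬p) there: b:T, d:T, e:T. ✓
e: successors {a, b, c, e, f}; ◇(¬q ∨ ¬p) there: a:T, b:T, c:T, e:T, f:T. ✓
f: successors {c, g, h}; ◇(¬q ∨ ¬p) there: c:T, g:T, h:T. ✓
g: successors {a, e, f, g, h}; ◇(¬q ∨ ¬p) there: a:T, e:T, f:T, g:T, h:T. ✓
h: successors {a, b, c, f}; ◇(¬q ∨ ¬p) there: a:T, b:T, c:T, f:T. ✓
Satisfying worlds: {a, b, c, d, e, f, g, h}.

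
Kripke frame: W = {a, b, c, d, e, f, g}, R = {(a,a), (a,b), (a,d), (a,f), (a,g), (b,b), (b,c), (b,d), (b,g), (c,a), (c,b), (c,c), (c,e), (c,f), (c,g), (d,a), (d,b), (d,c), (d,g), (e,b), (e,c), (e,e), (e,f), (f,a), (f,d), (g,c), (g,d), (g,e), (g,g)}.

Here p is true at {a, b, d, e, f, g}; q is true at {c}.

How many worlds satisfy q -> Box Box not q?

a: q is F, Box Box not q is F. ✓
b: q is F, Box Box not q is F. ✓
c: q is T, Box Box not q is F. ✗
d: q is F, Box Box not q is F. ✓
e: q is F, Box Box not q is F. ✓
f: q is F, Box Box not q is F. ✓
g: q is F, Box Box not q is F. ✓
Satisfying worlds: {a, b, d, e, f, g}.

6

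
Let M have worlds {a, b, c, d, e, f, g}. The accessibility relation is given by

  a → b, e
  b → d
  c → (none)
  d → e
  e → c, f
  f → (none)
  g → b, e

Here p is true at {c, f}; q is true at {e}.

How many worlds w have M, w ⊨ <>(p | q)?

a: successors {b, e}; p | q there: b:F, e:T. ✓
b: successors {d}; p | q there: d:F. ✗
c: no successors, so <>(p | q) fails. ✗
d: successors {e}; p | q there: e:T. ✓
e: successors {c, f}; p | q there: c:T, f:T. ✓
f: no successors, so <>(p | q) fails. ✗
g: successors {b, e}; p | q there: b:F, e:T. ✓
Satisfying worlds: {a, d, e, g}.

4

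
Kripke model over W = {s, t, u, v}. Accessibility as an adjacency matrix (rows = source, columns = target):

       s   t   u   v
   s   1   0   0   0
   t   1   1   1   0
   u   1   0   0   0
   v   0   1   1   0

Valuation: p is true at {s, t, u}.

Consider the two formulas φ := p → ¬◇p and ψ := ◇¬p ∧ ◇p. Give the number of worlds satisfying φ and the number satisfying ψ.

1 and 0

For p → ¬◇p:
s: p is T, ¬◇p is F. ✗
t: p is T, ¬◇p is F. ✗
u: p is T, ¬◇p is F. ✗
v: p is F, ¬◇p is F. ✓
— 1 world.
For ◇¬p ∧ ◇p:
s: ◇¬p is F, ◇p is T. ✗
t: ◇¬p is F, ◇p is T. ✗
u: ◇¬p is F, ◇p is T. ✗
v: ◇¬p is F, ◇p is T. ✗
— 0 worlds.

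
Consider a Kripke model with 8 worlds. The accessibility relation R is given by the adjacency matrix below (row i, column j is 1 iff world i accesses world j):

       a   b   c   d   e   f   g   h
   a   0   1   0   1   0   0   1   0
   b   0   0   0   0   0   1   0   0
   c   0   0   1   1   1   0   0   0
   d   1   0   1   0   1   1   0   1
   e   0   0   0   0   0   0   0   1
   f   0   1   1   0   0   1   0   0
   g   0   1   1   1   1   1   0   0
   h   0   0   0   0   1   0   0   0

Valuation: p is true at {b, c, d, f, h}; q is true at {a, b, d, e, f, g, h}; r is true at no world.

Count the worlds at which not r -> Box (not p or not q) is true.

1

a: not r is T, Box (not p or not q) is F. ✗
b: not r is T, Box (not p or not q) is F. ✗
c: not r is T, Box (not p or not q) is F. ✗
d: not r is T, Box (not p or not q) is F. ✗
e: not r is T, Box (not p or not q) is F. ✗
f: not r is T, Box (not p or not q) is F. ✗
g: not r is T, Box (not p or not q) is F. ✗
h: not r is T, Box (not p or not q) is T. ✓
Satisfying worlds: {h}.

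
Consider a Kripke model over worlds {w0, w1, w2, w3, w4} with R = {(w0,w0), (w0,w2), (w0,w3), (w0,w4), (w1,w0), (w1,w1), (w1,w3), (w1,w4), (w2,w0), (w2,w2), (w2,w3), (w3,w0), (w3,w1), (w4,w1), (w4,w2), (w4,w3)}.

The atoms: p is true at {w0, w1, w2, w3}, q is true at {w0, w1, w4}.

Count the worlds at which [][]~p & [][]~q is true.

0

w0: [][]~p is F, [][]~q is F. ✗
w1: [][]~p is F, [][]~q is F. ✗
w2: [][]~p is F, [][]~q is F. ✗
w3: [][]~p is F, [][]~q is F. ✗
w4: [][]~p is F, [][]~q is F. ✗
Satisfying worlds: ∅.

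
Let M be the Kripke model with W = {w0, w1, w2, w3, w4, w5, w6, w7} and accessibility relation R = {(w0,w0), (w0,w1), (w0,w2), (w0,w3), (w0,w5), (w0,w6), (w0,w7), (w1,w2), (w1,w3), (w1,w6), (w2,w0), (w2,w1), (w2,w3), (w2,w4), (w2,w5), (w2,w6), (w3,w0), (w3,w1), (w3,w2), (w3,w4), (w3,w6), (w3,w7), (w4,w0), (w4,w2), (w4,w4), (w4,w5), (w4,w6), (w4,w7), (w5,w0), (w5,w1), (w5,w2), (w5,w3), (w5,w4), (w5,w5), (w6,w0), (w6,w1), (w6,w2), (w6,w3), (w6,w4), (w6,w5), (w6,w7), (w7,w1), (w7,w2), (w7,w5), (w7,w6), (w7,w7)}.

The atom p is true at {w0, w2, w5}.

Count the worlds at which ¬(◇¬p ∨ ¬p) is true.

0

w0: ◇¬p ∨ ¬p is T. ✗
w1: ◇¬p ∨ ¬p is T. ✗
w2: ◇¬p ∨ ¬p is T. ✗
w3: ◇¬p ∨ ¬p is T. ✗
w4: ◇¬p ∨ ¬p is T. ✗
w5: ◇¬p ∨ ¬p is T. ✗
w6: ◇¬p ∨ ¬p is T. ✗
w7: ◇¬p ∨ ¬p is T. ✗
Satisfying worlds: ∅.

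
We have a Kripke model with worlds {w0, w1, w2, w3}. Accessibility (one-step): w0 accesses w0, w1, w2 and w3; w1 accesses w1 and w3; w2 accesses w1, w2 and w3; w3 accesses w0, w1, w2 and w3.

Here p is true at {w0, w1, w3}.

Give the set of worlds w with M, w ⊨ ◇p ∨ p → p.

w0: ◇p ∨ p is T, p is T. ✓
w1: ◇p ∨ p is T, p is T. ✓
w2: ◇p ∨ p is T, p is F. ✗
w3: ◇p ∨ p is T, p is T. ✓

{w0, w1, w3}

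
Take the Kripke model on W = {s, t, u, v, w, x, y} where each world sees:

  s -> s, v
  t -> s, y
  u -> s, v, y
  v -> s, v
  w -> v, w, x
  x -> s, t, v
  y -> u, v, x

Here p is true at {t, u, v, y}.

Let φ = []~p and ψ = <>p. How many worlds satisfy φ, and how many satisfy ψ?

0 and 7

For []~p:
s: successors {s, v}; ~p there: s:T, v:F. ✗
t: successors {s, y}; ~p there: s:T, y:F. ✗
u: successors {s, v, y}; ~p there: s:T, v:F, y:F. ✗
v: successors {s, v}; ~p there: s:T, v:F. ✗
w: successors {v, w, x}; ~p there: v:F, w:T, x:T. ✗
x: successors {s, t, v}; ~p there: s:T, t:F, v:F. ✗
y: successors {u, v, x}; ~p there: u:F, v:F, x:T. ✗
— 0 worlds.
For <>p:
s: successors {s, v}; p there: s:F, v:T. ✓
t: successors {s, y}; p there: s:F, y:T. ✓
u: successors {s, v, y}; p there: s:F, v:T, y:T. ✓
v: successors {s, v}; p there: s:F, v:T. ✓
w: successors {v, w, x}; p there: v:T, w:F, x:F. ✓
x: successors {s, t, v}; p there: s:F, t:T, v:T. ✓
y: successors {u, v, x}; p there: u:T, v:T, x:F. ✓
— 7 worlds.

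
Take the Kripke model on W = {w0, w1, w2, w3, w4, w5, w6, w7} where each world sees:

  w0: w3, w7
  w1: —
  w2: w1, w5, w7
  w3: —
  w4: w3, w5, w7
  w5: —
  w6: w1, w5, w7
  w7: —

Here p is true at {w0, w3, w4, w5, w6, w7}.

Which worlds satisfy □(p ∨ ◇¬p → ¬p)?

w0: successors {w3, w7}; p ∨ ◇¬p → ¬p there: w3:F, w7:F. ✗
w1: no successors, so □(p ∨ ◇¬p → ¬p) holds vacuously. ✓
w2: successors {w1, w5, w7}; p ∨ ◇¬p → ¬p there: w1:T, w5:F, w7:F. ✗
w3: no successors, so □(p ∨ ◇¬p → ¬p) holds vacuously. ✓
w4: successors {w3, w5, w7}; p ∨ ◇¬p → ¬p there: w3:F, w5:F, w7:F. ✗
w5: no successors, so □(p ∨ ◇¬p → ¬p) holds vacuously. ✓
w6: successors {w1, w5, w7}; p ∨ ◇¬p → ¬p there: w1:T, w5:F, w7:F. ✗
w7: no successors, so □(p ∨ ◇¬p → ¬p) holds vacuously. ✓

{w1, w3, w5, w7}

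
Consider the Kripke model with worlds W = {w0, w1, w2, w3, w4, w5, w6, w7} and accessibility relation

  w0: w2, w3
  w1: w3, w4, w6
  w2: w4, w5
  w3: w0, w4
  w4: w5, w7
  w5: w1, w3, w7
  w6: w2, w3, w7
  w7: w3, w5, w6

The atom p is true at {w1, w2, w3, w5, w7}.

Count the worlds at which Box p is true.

w0: successors {w2, w3}; p there: w2:T, w3:T. ✓
w1: successors {w3, w4, w6}; p there: w3:T, w4:F, w6:F. ✗
w2: successors {w4, w5}; p there: w4:F, w5:T. ✗
w3: successors {w0, w4}; p there: w0:F, w4:F. ✗
w4: successors {w5, w7}; p there: w5:T, w7:T. ✓
w5: successors {w1, w3, w7}; p there: w1:T, w3:T, w7:T. ✓
w6: successors {w2, w3, w7}; p there: w2:T, w3:T, w7:T. ✓
w7: successors {w3, w5, w6}; p there: w3:T, w5:T, w6:F. ✗
Satisfying worlds: {w0, w4, w5, w6}.

4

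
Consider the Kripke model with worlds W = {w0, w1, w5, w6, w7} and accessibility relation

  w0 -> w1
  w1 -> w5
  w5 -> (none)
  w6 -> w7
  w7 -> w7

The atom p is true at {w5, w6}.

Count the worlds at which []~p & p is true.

2

w0: []~p is T, p is F. ✗
w1: []~p is F, p is F. ✗
w5: []~p is T, p is T. ✓
w6: []~p is T, p is T. ✓
w7: []~p is T, p is F. ✗
Satisfying worlds: {w5, w6}.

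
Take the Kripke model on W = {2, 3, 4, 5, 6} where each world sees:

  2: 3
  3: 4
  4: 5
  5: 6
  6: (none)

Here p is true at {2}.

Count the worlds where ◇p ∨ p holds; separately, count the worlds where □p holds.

For ◇p ∨ p:
2: ◇p is F, p is T. ✓
3: ◇p is F, p is F. ✗
4: ◇p is F, p is F. ✗
5: ◇p is F, p is F. ✗
6: ◇p is F, p is F. ✗
— 1 world.
For □p:
2: successors {3}; p there: 3:F. ✗
3: successors {4}; p there: 4:F. ✗
4: successors {5}; p there: 5:F. ✗
5: successors {6}; p there: 6:F. ✗
6: no successors, so □p holds vacuously. ✓
— 1 world.

1 and 1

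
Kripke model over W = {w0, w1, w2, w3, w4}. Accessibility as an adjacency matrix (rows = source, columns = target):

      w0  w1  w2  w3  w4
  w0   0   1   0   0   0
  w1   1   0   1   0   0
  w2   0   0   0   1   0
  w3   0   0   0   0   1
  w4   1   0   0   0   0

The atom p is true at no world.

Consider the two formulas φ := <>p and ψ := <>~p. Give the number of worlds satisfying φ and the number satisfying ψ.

0 and 5

For <>p:
w0: successors {w1}; p there: w1:F. ✗
w1: successors {w0, w2}; p there: w0:F, w2:F. ✗
w2: successors {w3}; p there: w3:F. ✗
w3: successors {w4}; p there: w4:F. ✗
w4: successors {w0}; p there: w0:F. ✗
— 0 worlds.
For <>~p:
w0: successors {w1}; ~p there: w1:T. ✓
w1: successors {w0, w2}; ~p there: w0:T, w2:T. ✓
w2: successors {w3}; ~p there: w3:T. ✓
w3: successors {w4}; ~p there: w4:T. ✓
w4: successors {w0}; ~p there: w0:T. ✓
— 5 worlds.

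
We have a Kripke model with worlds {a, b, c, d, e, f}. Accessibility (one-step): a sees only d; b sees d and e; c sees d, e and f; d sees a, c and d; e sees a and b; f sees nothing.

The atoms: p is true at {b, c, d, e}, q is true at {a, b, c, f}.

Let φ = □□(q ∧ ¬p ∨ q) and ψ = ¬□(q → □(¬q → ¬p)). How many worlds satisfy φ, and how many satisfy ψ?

For □□(q ∧ ¬p ∨ q):
a: successors {d}; □(q ∧ ¬p ∨ q) there: d:F. ✗
b: successors {d, e}; □(q ∧ ¬p ∨ q) there: d:F, e:T. ✗
c: successors {d, e, f}; □(q ∧ ¬p ∨ q) there: d:F, e:T, f:T. ✗
d: successors {a, c, d}; □(q ∧ ¬p ∨ q) there: a:F, c:F, d:F. ✗
e: successors {a, b}; □(q ∧ ¬p ∨ q) there: a:F, b:F. ✗
f: no successors, so □□(q ∧ ¬p ∨ q) holds vacuously. ✓
— 1 world.
For ¬□(q → □(¬q → ¬p)):
a: □(q → □(¬q → ¬p)) is T. ✗
b: □(q → □(¬q → ¬p)) is T. ✗
c: □(q → □(¬q → ¬p)) is T. ✗
d: □(q → □(¬q → ¬p)) is F. ✓
e: □(q → □(¬q → ¬p)) is F. ✓
f: □(q → □(¬q → ¬p)) is T. ✗
— 2 worlds.

1 and 2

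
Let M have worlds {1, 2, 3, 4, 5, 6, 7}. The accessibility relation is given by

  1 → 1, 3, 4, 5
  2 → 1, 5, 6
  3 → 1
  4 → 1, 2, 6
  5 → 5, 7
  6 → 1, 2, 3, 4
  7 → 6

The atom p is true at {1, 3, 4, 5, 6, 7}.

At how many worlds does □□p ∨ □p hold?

1: □□p is F, □p is T. ✓
2: □□p is F, □p is T. ✓
3: □□p is T, □p is T. ✓
4: □□p is F, □p is F. ✗
5: □□p is T, □p is T. ✓
6: □□p is F, □p is F. ✗
7: □□p is F, □p is T. ✓
Satisfying worlds: {1, 2, 3, 5, 7}.

5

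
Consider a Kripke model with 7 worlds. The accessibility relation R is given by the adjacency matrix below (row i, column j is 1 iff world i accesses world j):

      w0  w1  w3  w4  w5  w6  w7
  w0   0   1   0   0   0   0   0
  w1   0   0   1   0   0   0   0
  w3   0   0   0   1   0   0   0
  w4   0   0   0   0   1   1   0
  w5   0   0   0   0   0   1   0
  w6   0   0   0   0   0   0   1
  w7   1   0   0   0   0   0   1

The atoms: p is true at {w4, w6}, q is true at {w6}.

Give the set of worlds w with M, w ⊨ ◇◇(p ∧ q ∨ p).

{w1, w3, w4}

w0: successors {w1}; ◇(p ∧ q ∨ p) there: w1:F. ✗
w1: successors {w3}; ◇(p ∧ q ∨ p) there: w3:T. ✓
w3: successors {w4}; ◇(p ∧ q ∨ p) there: w4:T. ✓
w4: successors {w5, w6}; ◇(p ∧ q ∨ p) there: w5:T, w6:F. ✓
w5: successors {w6}; ◇(p ∧ q ∨ p) there: w6:F. ✗
w6: successors {w7}; ◇(p ∧ q ∨ p) there: w7:F. ✗
w7: successors {w0, w7}; ◇(p ∧ q ∨ p) there: w0:F, w7:F. ✗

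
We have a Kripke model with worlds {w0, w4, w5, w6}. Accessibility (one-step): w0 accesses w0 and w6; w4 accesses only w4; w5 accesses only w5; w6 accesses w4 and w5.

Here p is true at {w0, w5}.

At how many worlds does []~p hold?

w0: successors {w0, w6}; ~p there: w0:F, w6:T. ✗
w4: successors {w4}; ~p there: w4:T. ✓
w5: successors {w5}; ~p there: w5:F. ✗
w6: successors {w4, w5}; ~p there: w4:T, w5:F. ✗
Satisfying worlds: {w4}.

1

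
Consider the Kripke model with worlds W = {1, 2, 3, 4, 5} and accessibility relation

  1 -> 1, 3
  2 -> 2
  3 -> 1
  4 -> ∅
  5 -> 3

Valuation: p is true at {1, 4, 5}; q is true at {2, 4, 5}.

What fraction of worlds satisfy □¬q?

4/5

1: successors {1, 3}; ¬q there: 1:T, 3:T. ✓
2: successors {2}; ¬q there: 2:F. ✗
3: successors {1}; ¬q there: 1:T. ✓
4: no successors, so □¬q holds vacuously. ✓
5: successors {3}; ¬q there: 3:T. ✓
That's 4 of 5 worlds, so 4/5.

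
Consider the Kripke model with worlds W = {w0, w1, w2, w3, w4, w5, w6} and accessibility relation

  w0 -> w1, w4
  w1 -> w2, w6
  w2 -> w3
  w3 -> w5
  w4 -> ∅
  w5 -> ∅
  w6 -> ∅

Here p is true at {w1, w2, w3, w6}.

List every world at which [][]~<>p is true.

w0: successors {w1, w4}; []~<>p there: w1:F, w4:T. ✗
w1: successors {w2, w6}; []~<>p there: w2:T, w6:T. ✓
w2: successors {w3}; []~<>p there: w3:T. ✓
w3: successors {w5}; []~<>p there: w5:T. ✓
w4: no successors, so [][]~<>p holds vacuously. ✓
w5: no successors, so [][]~<>p holds vacuously. ✓
w6: no successors, so [][]~<>p holds vacuously. ✓

{w1, w2, w3, w4, w5, w6}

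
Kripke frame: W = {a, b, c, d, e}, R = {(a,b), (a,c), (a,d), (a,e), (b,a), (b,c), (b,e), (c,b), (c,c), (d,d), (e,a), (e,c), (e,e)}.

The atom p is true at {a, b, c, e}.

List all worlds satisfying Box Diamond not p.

{d}

a: successors {b, c, d, e}; Diamond not p there: b:F, c:F, d:T, e:F. ✗
b: successors {a, c, e}; Diamond not p there: a:T, c:F, e:F. ✗
c: successors {b, c}; Diamond not p there: b:F, c:F. ✗
d: successors {d}; Diamond not p there: d:T. ✓
e: successors {a, c, e}; Diamond not p there: a:T, c:F, e:F. ✗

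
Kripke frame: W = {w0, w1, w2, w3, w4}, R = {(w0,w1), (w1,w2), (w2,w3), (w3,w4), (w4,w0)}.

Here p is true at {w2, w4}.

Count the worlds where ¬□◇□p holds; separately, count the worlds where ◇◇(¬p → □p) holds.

For ¬□◇□p:
w0: □◇□p is F. ✓
w1: □◇□p is T. ✗
w2: □◇□p is F. ✓
w3: □◇□p is F. ✓
w4: □◇□p is T. ✗
— 3 worlds.
For ◇◇(¬p → □p):
w0: successors {w1}; ◇(¬p → □p) there: w1:T. ✓
w1: successors {w2}; ◇(¬p → □p) there: w2:T. ✓
w2: successors {w3}; ◇(¬p → □p) there: w3:T. ✓
w3: successors {w4}; ◇(¬p → □p) there: w4:F. ✗
w4: successors {w0}; ◇(¬p → □p) there: w0:T. ✓
— 4 worlds.

3 and 4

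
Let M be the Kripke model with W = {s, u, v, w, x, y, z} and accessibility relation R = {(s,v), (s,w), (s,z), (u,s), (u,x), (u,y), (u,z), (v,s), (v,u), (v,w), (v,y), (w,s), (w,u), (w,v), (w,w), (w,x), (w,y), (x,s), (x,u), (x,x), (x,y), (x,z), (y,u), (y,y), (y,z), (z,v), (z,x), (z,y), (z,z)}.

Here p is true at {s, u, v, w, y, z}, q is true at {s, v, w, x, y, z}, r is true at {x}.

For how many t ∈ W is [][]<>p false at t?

s: successors {v, w, z}; []<>p there: v:T, w:T, z:T. ✓
u: successors {s, x, y, z}; []<>p there: s:T, x:T, y:T, z:T. ✓
v: successors {s, u, w, y}; []<>p there: s:T, u:T, w:T, y:T. ✓
w: successors {s, u, v, w, x, y}; []<>p there: s:T, u:T, v:T, w:T, x:T, y:T. ✓
x: successors {s, u, x, y, z}; []<>p there: s:T, u:T, x:T, y:T, z:T. ✓
y: successors {u, y, z}; []<>p there: u:T, y:T, z:T. ✓
z: successors {v, x, y, z}; []<>p there: v:T, x:T, y:T, z:T. ✓
Satisfying worlds: {s, u, v, w, x, y, z}.
So [][]<>p fails at the other 0 worlds.

0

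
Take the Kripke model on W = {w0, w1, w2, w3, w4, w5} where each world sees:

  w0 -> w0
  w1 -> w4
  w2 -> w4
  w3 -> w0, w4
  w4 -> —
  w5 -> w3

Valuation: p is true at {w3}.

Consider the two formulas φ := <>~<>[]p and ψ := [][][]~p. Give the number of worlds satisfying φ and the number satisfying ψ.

4 and 6

For <>~<>[]p:
w0: successors {w0}; ~<>[]p there: w0:T. ✓
w1: successors {w4}; ~<>[]p there: w4:T. ✓
w2: successors {w4}; ~<>[]p there: w4:T. ✓
w3: successors {w0, w4}; ~<>[]p there: w0:T, w4:T. ✓
w4: no successors, so <>~<>[]p fails. ✗
w5: successors {w3}; ~<>[]p there: w3:F. ✗
— 4 worlds.
For [][][]~p:
w0: successors {w0}; [][]~p there: w0:T. ✓
w1: successors {w4}; [][]~p there: w4:T. ✓
w2: successors {w4}; [][]~p there: w4:T. ✓
w3: successors {w0, w4}; [][]~p there: w0:T, w4:T. ✓
w4: no successors, so [][][]~p holds vacuously. ✓
w5: successors {w3}; [][]~p there: w3:T. ✓
— 6 worlds.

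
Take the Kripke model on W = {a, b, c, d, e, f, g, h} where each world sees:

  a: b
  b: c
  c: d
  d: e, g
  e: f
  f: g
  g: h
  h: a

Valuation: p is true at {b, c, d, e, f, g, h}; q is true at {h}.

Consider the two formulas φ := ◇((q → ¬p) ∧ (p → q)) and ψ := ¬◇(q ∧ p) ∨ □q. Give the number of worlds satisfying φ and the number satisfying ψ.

For ◇((q → ¬p) ∧ (p → q)):
a: successors {b}; (q → ¬p) ∧ (p → q) there: b:F. ✗
b: successors {c}; (q → ¬p) ∧ (p → q) there: c:F. ✗
c: successors {d}; (q → ¬p) ∧ (p → q) there: d:F. ✗
d: successors {e, g}; (q → ¬p) ∧ (p → q) there: e:F, g:F. ✗
e: successors {f}; (q → ¬p) ∧ (p → q) there: f:F. ✗
f: successors {g}; (q → ¬p) ∧ (p → q) there: g:F. ✗
g: successors {h}; (q → ¬p) ∧ (p → q) there: h:F. ✗
h: successors {a}; (q → ¬p) ∧ (p → q) there: a:T. ✓
— 1 world.
For ¬◇(q ∧ p) ∨ □q:
a: ¬◇(q ∧ p) is T, □q is F. ✓
b: ¬◇(q ∧ p) is T, □q is F. ✓
c: ¬◇(q ∧ p) is T, □q is F. ✓
d: ¬◇(q ∧ p) is T, □q is F. ✓
e: ¬◇(q ∧ p) is T, □q is F. ✓
f: ¬◇(q ∧ p) is T, □q is F. ✓
g: ¬◇(q ∧ p) is F, □q is T. ✓
h: ¬◇(q ∧ p) is T, □q is F. ✓
— 8 worlds.

1 and 8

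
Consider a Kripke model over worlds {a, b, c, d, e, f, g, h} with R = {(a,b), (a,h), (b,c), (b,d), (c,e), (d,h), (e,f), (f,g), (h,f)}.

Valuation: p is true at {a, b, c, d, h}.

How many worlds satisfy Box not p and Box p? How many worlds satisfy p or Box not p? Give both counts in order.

1 and 8

For Box not p and Box p:
a: Box not p is F, Box p is T. ✗
b: Box not p is F, Box p is T. ✗
c: Box not p is T, Box p is F. ✗
d: Box not p is F, Box p is T. ✗
e: Box not p is T, Box p is F. ✗
f: Box not p is T, Box p is F. ✗
g: Box not p is T, Box p is T. ✓
h: Box not p is T, Box p is F. ✗
— 1 world.
For p or Box not p:
a: p is T, Box not p is F. ✓
b: p is T, Box not p is F. ✓
c: p is T, Box not p is T. ✓
d: p is T, Box not p is F. ✓
e: p is F, Box not p is T. ✓
f: p is F, Box not p is T. ✓
g: p is F, Box not p is T. ✓
h: p is T, Box not p is T. ✓
— 8 worlds.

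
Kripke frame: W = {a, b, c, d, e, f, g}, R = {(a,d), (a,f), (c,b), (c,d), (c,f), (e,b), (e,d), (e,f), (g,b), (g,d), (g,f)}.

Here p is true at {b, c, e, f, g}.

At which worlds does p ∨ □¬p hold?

{b, c, d, e, f, g}

a: p is F, □¬p is F. ✗
b: p is T, □¬p is T. ✓
c: p is T, □¬p is F. ✓
d: p is F, □¬p is T. ✓
e: p is T, □¬p is F. ✓
f: p is T, □¬p is T. ✓
g: p is T, □¬p is F. ✓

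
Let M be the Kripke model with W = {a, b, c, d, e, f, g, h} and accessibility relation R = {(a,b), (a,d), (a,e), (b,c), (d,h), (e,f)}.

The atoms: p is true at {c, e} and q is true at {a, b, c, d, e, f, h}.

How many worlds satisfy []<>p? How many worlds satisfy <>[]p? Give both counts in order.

For []<>p:
a: successors {b, d, e}; <>p there: b:T, d:F, e:F. ✗
b: successors {c}; <>p there: c:F. ✗
c: no successors, so []<>p holds vacuously. ✓
d: successors {h}; <>p there: h:F. ✗
e: successors {f}; <>p there: f:F. ✗
f: no successors, so []<>p holds vacuously. ✓
g: no successors, so []<>p holds vacuously. ✓
h: no successors, so []<>p holds vacuously. ✓
— 4 worlds.
For <>[]p:
a: successors {b, d, e}; []p there: b:T, d:F, e:F. ✓
b: successors {c}; []p there: c:T. ✓
c: no successors, so <>[]p fails. ✗
d: successors {h}; []p there: h:T. ✓
e: successors {f}; []p there: f:T. ✓
f: no successors, so <>[]p fails. ✗
g: no successors, so <>[]p fails. ✗
h: no successors, so <>[]p fails. ✗
— 4 worlds.

4 and 4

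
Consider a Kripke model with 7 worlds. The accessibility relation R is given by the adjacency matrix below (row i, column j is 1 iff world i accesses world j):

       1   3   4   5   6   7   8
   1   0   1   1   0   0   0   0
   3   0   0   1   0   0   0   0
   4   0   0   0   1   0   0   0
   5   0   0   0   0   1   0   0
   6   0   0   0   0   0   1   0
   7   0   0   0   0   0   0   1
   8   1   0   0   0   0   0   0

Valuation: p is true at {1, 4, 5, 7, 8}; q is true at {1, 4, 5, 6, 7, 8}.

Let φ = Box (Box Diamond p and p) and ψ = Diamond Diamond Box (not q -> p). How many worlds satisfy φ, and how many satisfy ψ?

4 and 6

For Box (Box Diamond p and p):
1: successors {3, 4}; Box Diamond p and p there: 3:F, 4:F. ✗
3: successors {4}; Box Diamond p and p there: 4:F. ✗
4: successors {5}; Box Diamond p and p there: 5:T. ✓
5: successors {6}; Box Diamond p and p there: 6:F. ✗
6: successors {7}; Box Diamond p and p there: 7:T. ✓
7: successors {8}; Box Diamond p and p there: 8:T. ✓
8: successors {1}; Box Diamond p and p there: 1:T. ✓
— 4 worlds.
For Diamond Diamond Box (not q -> p):
1: successors {3, 4}; Diamond Box (not q -> p) there: 3:T, 4:T. ✓
3: successors {4}; Diamond Box (not q -> p) there: 4:T. ✓
4: successors {5}; Diamond Box (not q -> p) there: 5:T. ✓
5: successors {6}; Diamond Box (not q -> p) there: 6:T. ✓
6: successors {7}; Diamond Box (not q -> p) there: 7:T. ✓
7: successors {8}; Diamond Box (not q -> p) there: 8:F. ✗
8: successors {1}; Diamond Box (not q -> p) there: 1:T. ✓
— 6 worlds.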